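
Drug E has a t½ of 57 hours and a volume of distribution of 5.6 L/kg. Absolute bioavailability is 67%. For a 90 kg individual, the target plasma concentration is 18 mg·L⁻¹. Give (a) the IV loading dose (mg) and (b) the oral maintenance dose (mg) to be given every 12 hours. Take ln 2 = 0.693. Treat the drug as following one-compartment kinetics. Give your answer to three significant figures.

Total Vd = 5.6 × 90 = 504.0 L
LD = Vd × C = 504.0 × 18 = 9072 mg
CL = 0.693 × Vd / t½ = 0.693 × 504.0 / 57 = 6.128 L/h
D = CL × Css × τ / F = 6.128 × 18 × 12 / 0.67 = 1976 mg

(a) 9070 mg; (b) 1980 mg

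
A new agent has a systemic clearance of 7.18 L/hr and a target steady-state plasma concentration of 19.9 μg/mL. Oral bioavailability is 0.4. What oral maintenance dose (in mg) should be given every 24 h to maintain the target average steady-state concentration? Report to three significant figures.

D = CL × Css × τ / F = 7.180 × 19.9 × 24 / 0.4 = 8573 mg

8570 mg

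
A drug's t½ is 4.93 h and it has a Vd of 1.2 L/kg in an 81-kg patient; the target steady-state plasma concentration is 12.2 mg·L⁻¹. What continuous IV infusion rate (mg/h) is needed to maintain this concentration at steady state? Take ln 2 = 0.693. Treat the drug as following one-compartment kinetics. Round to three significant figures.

167 mg/h

Total Vd = 1.2 × 81 = 97.20 L
CL = 0.693 × Vd / t½ = 0.693 × 97.20 / 4.93 = 13.66 L/h
Infusion rate = CL × Css = 13.66 × 12.2 = 166.7 mg/h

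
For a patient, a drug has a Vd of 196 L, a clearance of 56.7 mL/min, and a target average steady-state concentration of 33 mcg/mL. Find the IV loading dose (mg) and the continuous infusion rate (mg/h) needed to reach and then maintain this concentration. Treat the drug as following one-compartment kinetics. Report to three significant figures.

Loading dose = Vd × C = 196.0 × 33 = 6468 mg
CL = 56.7 mL/min × 60/1000 = 3.402 L/h
Maintenance: replace elimination → rate = CL × Css = 3.402 × 33 = 112.3 mg/h

(a) 6470 mg; (b) 112 mg/h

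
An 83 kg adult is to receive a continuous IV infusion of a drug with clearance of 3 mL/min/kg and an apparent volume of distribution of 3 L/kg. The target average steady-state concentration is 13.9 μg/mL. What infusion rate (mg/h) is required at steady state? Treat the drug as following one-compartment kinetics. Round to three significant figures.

208 mg/h

CL = 3 mL/min/kg × 83 kg = 249.0 mL/min = 249.0 × 60/1000 = 14.94 L/h
Rate = CL × Css = 14.94 × 13.9 = 207.7 mg/h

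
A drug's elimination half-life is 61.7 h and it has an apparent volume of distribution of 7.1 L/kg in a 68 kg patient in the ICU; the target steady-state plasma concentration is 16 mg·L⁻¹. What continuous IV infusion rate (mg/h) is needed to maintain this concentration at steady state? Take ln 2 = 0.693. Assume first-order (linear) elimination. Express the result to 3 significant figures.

Vd(total) = 68 kg × 7.1 L/kg = 482.8 L
CL = 0.693 × Vd / t½ = 0.693 × 482.8 / 61.7 = 5.423 L/h
Infusion rate = CL × Css = 5.423 × 16 = 86.77 mg/h

86.8 mg/h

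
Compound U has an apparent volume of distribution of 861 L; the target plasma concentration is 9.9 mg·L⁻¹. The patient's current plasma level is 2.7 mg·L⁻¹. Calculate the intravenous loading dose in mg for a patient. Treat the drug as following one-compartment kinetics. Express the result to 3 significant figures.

Concentration deficit ΔC = 9.9 − 2.7 = 7.200 mg/L
LD = Vd × ΔC = 861.0 × 7.200 = 6199 mg

6200 mg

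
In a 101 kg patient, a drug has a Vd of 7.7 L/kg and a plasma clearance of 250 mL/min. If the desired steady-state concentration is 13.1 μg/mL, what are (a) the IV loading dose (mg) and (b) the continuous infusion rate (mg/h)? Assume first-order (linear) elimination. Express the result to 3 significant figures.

Vd = 7.7 L/kg × 101 kg = 777.7 L
LD = Vd · C_target = 777.7 × 13.1 = 10190 mg
CL = 250 mL/min × 60/1000 = 15.00 L/h
Infusion rate = 15.00 L/h × 13.1 mg/L = 196.5 mg/h

(a) 10200 mg; (b) 197 mg/h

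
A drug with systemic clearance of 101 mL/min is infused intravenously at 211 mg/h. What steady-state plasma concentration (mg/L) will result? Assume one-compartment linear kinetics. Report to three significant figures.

34.8 mg/L

CL = 101 mL/min = 101 × 0.06 = 6.060 L/h
Css = rate / CL = 211 / 6.060 = 34.82 mg/L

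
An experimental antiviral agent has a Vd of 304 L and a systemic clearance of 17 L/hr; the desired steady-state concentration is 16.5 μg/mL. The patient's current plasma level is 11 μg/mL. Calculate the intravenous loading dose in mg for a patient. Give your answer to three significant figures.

Concentration deficit ΔC = 16.5 − 11 = 5.500 mg/L
LD = Vd × ΔC = 304.0 × 5.500 = 1672 mg

1670 mg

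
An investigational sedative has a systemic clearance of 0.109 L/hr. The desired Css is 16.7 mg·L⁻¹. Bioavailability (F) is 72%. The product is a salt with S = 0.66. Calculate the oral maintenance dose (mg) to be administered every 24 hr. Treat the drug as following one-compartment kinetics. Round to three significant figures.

D = CL × Css × τ / F / S = 0.1090 × 16.7 × 24 / 0.72 / 0.66 = 91.93 mg

91.9 mg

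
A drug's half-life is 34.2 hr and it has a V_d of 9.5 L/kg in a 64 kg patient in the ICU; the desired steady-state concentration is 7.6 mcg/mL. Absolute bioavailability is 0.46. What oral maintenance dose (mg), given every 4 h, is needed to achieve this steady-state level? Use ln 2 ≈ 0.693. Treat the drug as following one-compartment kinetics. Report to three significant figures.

Vd = 9.5 L/kg × 64 kg = 608.0 L
k = 0.693/34.2 = 0.02026 h⁻¹, so CL = k·Vd = 0.02026 × 608.0 = 12.32 L/h
D = CL × Css × τ / F = 12.32 × 7.6 × 4 / 0.46 = 814.2 mg

814 mg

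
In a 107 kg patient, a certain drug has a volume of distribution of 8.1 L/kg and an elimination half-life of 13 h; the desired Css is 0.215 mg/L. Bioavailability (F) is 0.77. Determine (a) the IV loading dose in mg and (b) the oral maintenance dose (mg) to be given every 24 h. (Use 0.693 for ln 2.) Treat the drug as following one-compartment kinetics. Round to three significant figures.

Total Vd = 8.1 × 107 = 866.7 L
LD = Vd × C = 866.7 × 0.215 = 186.3 mg
CL = 0.693 × Vd / t½ = 0.693 × 866.7 / 13 = 46.20 L/h
D = CL × Css × τ / F = 46.20 × 0.215 × 24 / 0.77 = 309.6 mg

(a) 186 mg; (b) 310 mg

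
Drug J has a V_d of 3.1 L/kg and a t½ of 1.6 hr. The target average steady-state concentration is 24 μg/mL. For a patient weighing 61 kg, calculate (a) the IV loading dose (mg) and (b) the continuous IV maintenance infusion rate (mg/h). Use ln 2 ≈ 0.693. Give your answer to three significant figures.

(a) 4540 mg; (b) 1970 mg/h

Total Vd = 3.1 × 61 = 189.1 L
LD = Vd × C = 189.1 × 24 = 4538 mg
CL = 0.693 × Vd / t½ = 0.693 × 189.1 / 1.6 = 81.90 L/h
Infusion rate = CL × Css = 81.90 × 24 = 1966 mg/h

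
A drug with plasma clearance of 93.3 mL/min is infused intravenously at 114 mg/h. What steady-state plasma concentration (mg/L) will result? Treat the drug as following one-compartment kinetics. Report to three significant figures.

20.4 mg/L

CL = 93.3 mL/min × 60/1000 = 5.598 L/h
Css = rate / CL = 114 / 5.598 = 20.36 mg/L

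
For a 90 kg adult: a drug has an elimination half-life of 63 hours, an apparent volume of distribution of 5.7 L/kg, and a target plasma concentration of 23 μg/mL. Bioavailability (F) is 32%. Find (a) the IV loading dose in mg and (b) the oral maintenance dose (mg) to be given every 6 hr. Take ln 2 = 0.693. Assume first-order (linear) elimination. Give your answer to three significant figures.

(a) 11800 mg; (b) 2430 mg

Total Vd = 5.7 × 90 = 513.0 L
LD = Vd × C = 513.0 × 23 = 11800 mg
CL = 0.693 × Vd / t½ = 0.693 × 513.0 / 63 = 5.643 L/h
D = CL × Css × τ / F = 5.643 × 23 × 6 / 0.32 = 2434 mg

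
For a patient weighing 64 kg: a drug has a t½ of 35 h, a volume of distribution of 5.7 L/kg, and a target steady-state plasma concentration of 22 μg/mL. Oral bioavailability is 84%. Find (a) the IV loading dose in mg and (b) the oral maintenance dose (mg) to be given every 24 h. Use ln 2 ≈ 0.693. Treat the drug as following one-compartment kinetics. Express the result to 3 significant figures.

Vd(total) = 64 kg × 5.7 L/kg = 364.8 L
LD = Vd × C = 364.8 × 22 = 8026 mg
CL = 0.693 × Vd / t½ = 0.693 × 364.8 / 35 = 7.223 L/h
D = CL × Css × τ / F = 7.223 × 22 × 24 / 0.84 = 4540 mg

(a) 8030 mg; (b) 4540 mg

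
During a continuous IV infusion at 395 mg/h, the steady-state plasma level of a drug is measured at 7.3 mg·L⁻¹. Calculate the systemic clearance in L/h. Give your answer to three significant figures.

54.1 L/h

At steady state, infusion rate = CL × Css, so CL = rate / Css.
CL = 395 / 7.3 = 54.11 L/h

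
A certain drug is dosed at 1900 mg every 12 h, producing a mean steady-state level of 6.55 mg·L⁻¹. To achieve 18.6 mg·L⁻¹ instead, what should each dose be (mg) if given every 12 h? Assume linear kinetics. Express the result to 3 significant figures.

5400 mg

For first-order elimination, Css ∝ F·D/(CL·τ); F and CL are unchanged, so Css ∝ D/τ.
D₂ = D₁ × (Css,target / Css,current) = 1900 × 18.6/6.55 = 5395 mg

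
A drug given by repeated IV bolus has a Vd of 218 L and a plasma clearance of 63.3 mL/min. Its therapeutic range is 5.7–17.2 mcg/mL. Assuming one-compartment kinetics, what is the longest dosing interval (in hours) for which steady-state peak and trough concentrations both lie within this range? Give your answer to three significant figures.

63.4 h

CL = 63.3 mL/min = 63.3 × 0.06 = 3.798 L/h
k = CL / Vd = 3.798 / 218.0 = 0.01742 h⁻¹
Between IV bolus doses, concentration decays as C = C₀·e^(−kτ), so C_peak/C_trough = e^(kτ).
τ_max = ln(C_peak/C_trough) / k = ln(17.2/5.7) / 0.01742 = 1.104 / 0.01742 = 63.38 h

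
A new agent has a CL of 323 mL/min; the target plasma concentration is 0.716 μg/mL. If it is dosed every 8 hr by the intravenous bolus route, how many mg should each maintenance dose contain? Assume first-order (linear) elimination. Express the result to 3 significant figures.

111 mg

CL = 323 mL/min × 60/1000 = 19.38 L/h
D = CL × Css × τ = 19.38 × 0.716 × 8 = 111.0 mg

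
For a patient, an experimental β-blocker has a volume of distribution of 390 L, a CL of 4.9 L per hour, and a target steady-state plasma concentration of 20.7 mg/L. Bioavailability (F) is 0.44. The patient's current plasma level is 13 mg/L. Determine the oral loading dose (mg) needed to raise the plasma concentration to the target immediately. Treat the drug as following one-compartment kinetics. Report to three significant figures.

6830 mg

The loading dose fills Vd to the target concentration.
Concentration deficit ΔC = 20.7 − 13 = 7.700 mg/L
LD = Vd × ΔC / F = 390.0 × 7.700 / 0.44 = 6825 mg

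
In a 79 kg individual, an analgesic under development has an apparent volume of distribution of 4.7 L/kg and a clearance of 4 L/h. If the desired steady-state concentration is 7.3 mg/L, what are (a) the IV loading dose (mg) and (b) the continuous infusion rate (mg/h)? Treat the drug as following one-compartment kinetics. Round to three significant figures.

(a) 2710 mg; (b) 29.2 mg/h

Vd(total) = 79 kg × 4.7 L/kg = 371.3 L
Loading dose = Vd × C = 371.3 × 7.3 = 2710 mg
Infusion rate = 4.000 L/h × 7.3 mg/L = 29.20 mg/h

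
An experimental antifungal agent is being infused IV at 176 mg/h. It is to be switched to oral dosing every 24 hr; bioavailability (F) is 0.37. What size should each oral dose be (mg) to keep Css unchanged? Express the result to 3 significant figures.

11400 mg

To maintain the same Css, the systemic dosing rate must be unchanged: F·D/τ = infusion rate.
D = rate × τ / F = 176 × 24 / 0.37 = 11420 mg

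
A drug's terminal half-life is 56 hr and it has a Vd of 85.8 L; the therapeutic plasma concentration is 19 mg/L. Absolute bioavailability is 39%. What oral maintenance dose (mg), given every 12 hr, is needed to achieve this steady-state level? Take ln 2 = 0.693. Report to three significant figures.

621 mg

CL = 0.693 × Vd / t½ = 0.693 × 85.80 / 56 = 1.062 L/h
D = CL × Css × τ / F = 1.062 × 19 × 12 / 0.39 = 620.9 mg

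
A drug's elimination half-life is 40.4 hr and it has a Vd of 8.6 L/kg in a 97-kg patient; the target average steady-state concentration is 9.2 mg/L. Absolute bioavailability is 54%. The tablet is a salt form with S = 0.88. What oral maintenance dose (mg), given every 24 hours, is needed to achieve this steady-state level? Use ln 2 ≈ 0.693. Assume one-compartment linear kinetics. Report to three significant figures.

Vd = 8.6 L/kg × 97 kg = 834.2 L
CL = 0.693 × Vd / t½ = 0.693 × 834.2 / 40.4 = 14.31 L/h
D = CL × Css × τ / F / S = 14.31 × 9.2 × 24 / 0.54 / 0.88 = 6649 mg

6650 mg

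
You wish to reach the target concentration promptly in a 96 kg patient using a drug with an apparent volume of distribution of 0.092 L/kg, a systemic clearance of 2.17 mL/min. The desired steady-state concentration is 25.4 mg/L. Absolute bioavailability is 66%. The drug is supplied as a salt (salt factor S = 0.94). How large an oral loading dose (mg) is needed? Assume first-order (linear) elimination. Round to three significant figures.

Vd(total) = 96 kg × 0.092 L/kg = 8.832 L
LD = Vd × C / F / S = 8.832 × 25.40 / 0.66 / 0.94 = 361.6 mg

362 mg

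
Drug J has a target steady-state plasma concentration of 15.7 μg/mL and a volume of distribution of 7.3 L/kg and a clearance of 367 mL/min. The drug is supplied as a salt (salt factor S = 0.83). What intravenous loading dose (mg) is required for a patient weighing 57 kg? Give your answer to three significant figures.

Vd(total) = 57 kg × 7.3 L/kg = 416.1 L
LD = Vd × C / S = 416.1 × 15.70 / 0.83 = 7871 mg

7870 mg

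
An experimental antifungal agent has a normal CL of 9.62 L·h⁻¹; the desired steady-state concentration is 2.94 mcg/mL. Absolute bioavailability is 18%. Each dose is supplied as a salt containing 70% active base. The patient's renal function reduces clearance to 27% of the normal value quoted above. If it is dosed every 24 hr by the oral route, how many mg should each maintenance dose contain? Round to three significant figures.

1450 mg

Patient clearance = 0.27 × 9.620 = 2.597 L/h
At steady state, dose per interval replaces the amount cleared in that interval: F·S·D/τ = CL·Css.
D = CL × Css × τ / F / S = 2.597 × 2.94 × 24 / 0.18 / 0.7 = 1454 mg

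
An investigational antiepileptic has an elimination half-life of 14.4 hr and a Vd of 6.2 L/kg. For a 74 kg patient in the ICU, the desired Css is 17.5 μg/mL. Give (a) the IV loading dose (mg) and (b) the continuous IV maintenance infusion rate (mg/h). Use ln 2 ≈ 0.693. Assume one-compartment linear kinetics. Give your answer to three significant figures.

(a) 8030 mg; (b) 386 mg/h

Vd = 6.2 L/kg × 74 kg = 458.8 L
LD = Vd × C = 458.8 × 17.5 = 8029 mg
CL = 0.693 × Vd / t½ = 0.693 × 458.8 / 14.4 = 22.08 L/h
Infusion rate = CL × Css = 22.08 × 17.5 = 386.4 mg/h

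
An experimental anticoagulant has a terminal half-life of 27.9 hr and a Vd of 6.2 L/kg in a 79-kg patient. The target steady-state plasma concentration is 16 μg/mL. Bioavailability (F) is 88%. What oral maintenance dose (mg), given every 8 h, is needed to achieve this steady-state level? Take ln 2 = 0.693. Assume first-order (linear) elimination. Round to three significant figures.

1770 mg

Total Vd = 6.2 × 79 = 489.8 L
CL = 0.693 × Vd / t½ = 0.693 × 489.8 / 27.9 = 12.17 L/h
D = CL × Css × τ / F = 12.17 × 16 × 8 / 0.88 = 1770 mg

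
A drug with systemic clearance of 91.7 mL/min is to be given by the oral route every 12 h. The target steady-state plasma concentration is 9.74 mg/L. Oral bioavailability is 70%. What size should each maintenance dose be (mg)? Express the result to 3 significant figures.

919 mg

Convert clearance: 91.7 mL/min × 60 min/h ÷ 1000 mL/L = 5.502 L/h
At steady state, dose per interval replaces the amount cleared in that interval: F·D/τ = CL·Css.
D = CL × Css × τ / F = 5.502 × 9.74 × 12 / 0.7 = 918.7 mg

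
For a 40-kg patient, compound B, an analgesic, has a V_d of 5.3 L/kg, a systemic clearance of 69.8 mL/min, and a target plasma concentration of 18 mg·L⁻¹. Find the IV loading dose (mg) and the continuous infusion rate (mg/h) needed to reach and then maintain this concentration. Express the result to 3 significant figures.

(a) 3820 mg; (b) 75.4 mg/h

Vd(total) = 40 kg × 5.3 L/kg = 212.0 L
Loading: fill Vd to C_target → 212.0 L × 18 mg/L = 3816 mg
CL = 69.8 mL/min = 69.8 × 0.06 = 4.188 L/h
Maintenance infusion rate = CL × Css = 4.188 × 18 = 75.38 mg/h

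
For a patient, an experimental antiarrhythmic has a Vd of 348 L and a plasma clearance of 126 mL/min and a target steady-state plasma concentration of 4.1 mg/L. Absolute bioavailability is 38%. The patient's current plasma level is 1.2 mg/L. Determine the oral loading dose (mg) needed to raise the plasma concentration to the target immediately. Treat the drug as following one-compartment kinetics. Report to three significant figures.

2660 mg

Concentration deficit ΔC = 4.1 − 1.2 = 2.900 mg/L
LD = Vd × ΔC / F = 348.0 × 2.900 / 0.38 = 2656 mg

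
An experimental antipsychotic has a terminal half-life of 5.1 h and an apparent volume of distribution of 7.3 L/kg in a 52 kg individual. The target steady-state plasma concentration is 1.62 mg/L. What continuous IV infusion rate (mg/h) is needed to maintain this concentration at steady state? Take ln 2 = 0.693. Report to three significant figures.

Vd = 7.3 L/kg × 52 kg = 379.6 L
k = 0.693/5.1 = 0.1359 h⁻¹, so CL = k·Vd = 0.1359 × 379.6 = 51.59 L/h
Infusion rate = CL × Css = 51.59 × 1.62 = 83.58 mg/h

83.6 mg/h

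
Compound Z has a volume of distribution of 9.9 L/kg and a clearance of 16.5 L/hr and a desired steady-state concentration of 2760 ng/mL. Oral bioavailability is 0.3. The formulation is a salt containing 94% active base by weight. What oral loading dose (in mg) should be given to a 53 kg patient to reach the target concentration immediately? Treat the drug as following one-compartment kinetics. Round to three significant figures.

Vd(total) = 53 kg × 9.9 L/kg = 524.7 L
C = 2760 ng/mL = 2.760 mg/L
LD = Vd × C / F / S = 524.7 × 2.760 / 0.3 / 0.94 = 5135 mg

5140 mg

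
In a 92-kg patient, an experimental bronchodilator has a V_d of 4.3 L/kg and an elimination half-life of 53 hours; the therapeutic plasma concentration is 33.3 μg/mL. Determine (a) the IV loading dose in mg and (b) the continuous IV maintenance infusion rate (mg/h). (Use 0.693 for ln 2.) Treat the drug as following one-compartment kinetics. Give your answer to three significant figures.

(a) 13200 mg; (b) 172 mg/h

Total Vd = 4.3 × 92 = 395.6 L
LD = Vd × C = 395.6 × 33.3 = 13170 mg
CL = 0.693 × Vd / t½ = 0.693 × 395.6 / 53 = 5.173 L/h
Infusion rate = CL × Css = 5.173 × 33.3 = 172.3 mg/h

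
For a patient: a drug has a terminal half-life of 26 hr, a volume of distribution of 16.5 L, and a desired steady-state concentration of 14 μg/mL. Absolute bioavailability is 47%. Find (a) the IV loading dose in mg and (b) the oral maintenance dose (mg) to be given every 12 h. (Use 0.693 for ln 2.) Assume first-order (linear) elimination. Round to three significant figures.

LD = Vd × C = 16.50 × 14 = 231.0 mg
CL = 0.693 × Vd / t½ = 0.693 × 16.50 / 26 = 0.4398 L/h
D = CL × Css × τ / F = 0.4398 × 14 × 12 / 0.47 = 157.2 mg

(a) 231 mg; (b) 157 mg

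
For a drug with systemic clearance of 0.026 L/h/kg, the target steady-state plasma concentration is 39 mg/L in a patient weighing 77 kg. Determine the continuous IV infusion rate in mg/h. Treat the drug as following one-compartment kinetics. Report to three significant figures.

CL = 0.026 L/h/kg × 77 kg = 2.002 L/h
At steady state, infusion rate equals elimination rate: rate in = CL × Css.
Rate = CL × Css = 2.002 × 39 = 78.08 mg/h

78.1 mg/h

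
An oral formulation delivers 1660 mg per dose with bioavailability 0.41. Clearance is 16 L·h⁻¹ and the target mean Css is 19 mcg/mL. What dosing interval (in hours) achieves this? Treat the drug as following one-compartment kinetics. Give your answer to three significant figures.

F·D/τ = CL·Css → τ = F·D / (CL·Css).
τ = 0.41 × 1660 / (16 × 19) = 2.239 h

2.24 h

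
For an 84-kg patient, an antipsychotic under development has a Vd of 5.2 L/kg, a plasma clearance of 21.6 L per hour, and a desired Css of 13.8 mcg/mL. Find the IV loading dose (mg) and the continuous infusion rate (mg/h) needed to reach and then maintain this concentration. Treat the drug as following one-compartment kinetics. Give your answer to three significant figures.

Total Vd = 5.2 × 84 = 436.8 L
Loading dose = Vd × C = 436.8 × 13.8 = 6028 mg
Maintenance infusion rate = CL × Css = 21.60 × 13.8 = 298.1 mg/h

(a) 6030 mg; (b) 298 mg/h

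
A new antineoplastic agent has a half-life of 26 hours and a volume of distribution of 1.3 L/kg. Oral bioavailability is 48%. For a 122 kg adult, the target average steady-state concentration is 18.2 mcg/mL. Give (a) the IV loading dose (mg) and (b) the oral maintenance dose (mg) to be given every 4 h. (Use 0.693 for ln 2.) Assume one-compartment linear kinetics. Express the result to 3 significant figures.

Vd(total) = 122 kg × 1.3 L/kg = 158.6 L
LD = Vd × C = 158.6 × 18.2 = 2887 mg
CL = 0.693 × Vd / t½ = 0.693 × 158.6 / 26 = 4.227 L/h
D = CL × Css × τ / F = 4.227 × 18.2 × 4 / 0.48 = 641.1 mg

(a) 2890 mg; (b) 641 mg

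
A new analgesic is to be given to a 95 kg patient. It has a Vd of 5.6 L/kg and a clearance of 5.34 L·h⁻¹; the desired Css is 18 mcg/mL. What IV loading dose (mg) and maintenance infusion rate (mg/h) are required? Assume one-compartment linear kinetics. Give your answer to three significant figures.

Vd = 5.6 L/kg × 95 kg = 532.0 L
Loading dose = Vd × C = 532.0 × 18 = 9576 mg
Infusion rate = 5.340 L/h × 18 mg/L = 96.12 mg/h

(a) 9580 mg; (b) 96.1 mg/h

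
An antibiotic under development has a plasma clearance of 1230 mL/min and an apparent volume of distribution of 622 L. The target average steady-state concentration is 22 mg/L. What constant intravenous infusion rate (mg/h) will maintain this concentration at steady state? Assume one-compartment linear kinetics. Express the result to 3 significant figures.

CL = 1230 mL/min = 1230 × 0.06 = 73.80 L/h
R₀ = 73.80 × 22 = 1624 mg/h

1620 mg/h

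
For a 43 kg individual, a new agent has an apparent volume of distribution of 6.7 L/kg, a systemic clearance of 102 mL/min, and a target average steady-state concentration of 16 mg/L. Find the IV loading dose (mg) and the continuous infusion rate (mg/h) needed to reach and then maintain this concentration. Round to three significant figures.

Total Vd = 6.7 × 43 = 288.1 L
Loading dose = Vd × C = 288.1 × 16 = 4610 mg
Convert clearance: 102 mL/min × 60 min/h ÷ 1000 mL/L = 6.120 L/h
Maintenance: replace elimination → rate = CL × Css = 6.120 × 16 = 97.92 mg/h

(a) 4610 mg; (b) 97.9 mg/h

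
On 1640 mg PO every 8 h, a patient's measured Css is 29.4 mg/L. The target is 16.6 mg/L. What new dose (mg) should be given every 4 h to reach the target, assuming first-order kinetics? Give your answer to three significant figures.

463 mg

With linear kinetics, Css is proportional to dose rate (D/τ) at fixed clearance.
D₂ = D₁ × (Css,target / Css,current) × (τ₂/τ₁) = 1640 × (16.6/29.4) × (4/8) = 463.0 mg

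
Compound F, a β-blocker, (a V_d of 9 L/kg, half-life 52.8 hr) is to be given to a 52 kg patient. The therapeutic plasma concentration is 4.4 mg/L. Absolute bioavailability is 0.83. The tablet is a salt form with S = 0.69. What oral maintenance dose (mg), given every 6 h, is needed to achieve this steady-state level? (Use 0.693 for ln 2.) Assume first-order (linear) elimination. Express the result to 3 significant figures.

Vd = 9 L/kg × 52 kg = 468.0 L
k = 0.693/52.8 = 0.01313 h⁻¹, so CL = k·Vd = 0.01313 × 468.0 = 6.145 L/h
D = CL × Css × τ / F / S = 6.145 × 4.4 × 6 / 0.83 / 0.69 = 283.3 mg

283 mg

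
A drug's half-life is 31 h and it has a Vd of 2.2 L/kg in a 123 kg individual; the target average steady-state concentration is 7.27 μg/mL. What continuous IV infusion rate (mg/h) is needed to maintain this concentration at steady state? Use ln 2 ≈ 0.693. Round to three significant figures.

Vd = 2.2 L/kg × 123 kg = 270.6 L
CL = 0.693 × Vd / t½ = 0.693 × 270.6 / 31 = 6.049 L/h
Infusion rate = CL × Css = 6.049 × 7.27 = 43.98 mg/h

44.0 mg/h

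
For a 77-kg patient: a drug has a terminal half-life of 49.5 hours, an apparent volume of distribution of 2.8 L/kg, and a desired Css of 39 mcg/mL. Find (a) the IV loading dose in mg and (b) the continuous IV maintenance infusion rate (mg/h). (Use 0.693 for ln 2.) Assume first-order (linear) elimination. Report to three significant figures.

Total Vd = 2.8 × 77 = 215.6 L
LD = Vd × C = 215.6 × 39 = 8408 mg
CL = 0.693 × Vd / t½ = 0.693 × 215.6 / 49.5 = 3.018 L/h
Infusion rate = CL × Css = 3.018 × 39 = 117.7 mg/h

(a) 8410 mg; (b) 118 mg/h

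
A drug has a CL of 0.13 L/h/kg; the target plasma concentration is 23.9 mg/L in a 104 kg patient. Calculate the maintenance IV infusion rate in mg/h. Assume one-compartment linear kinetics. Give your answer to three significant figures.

323 mg/h

CL = 0.13 L/h/kg × 104 kg = 13.52 L/h
At steady state, infusion rate equals elimination rate: rate in = CL × Css.
R₀ = 13.52 × 23.9 = 323.1 mg/h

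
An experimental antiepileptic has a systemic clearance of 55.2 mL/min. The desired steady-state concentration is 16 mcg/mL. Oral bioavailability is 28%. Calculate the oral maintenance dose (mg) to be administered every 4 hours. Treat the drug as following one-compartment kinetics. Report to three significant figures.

757 mg

Convert clearance: 55.2 mL/min × 60 min/h ÷ 1000 mL/L = 3.312 L/h
D = CL × Css × τ / F = 3.312 × 16 × 4 / 0.28 = 757.0 mg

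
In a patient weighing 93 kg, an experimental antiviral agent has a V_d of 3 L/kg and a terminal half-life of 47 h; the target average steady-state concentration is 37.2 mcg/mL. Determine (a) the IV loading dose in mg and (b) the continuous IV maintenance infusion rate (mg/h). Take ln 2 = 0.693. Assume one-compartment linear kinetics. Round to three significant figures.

(a) 10400 mg; (b) 153 mg/h

Total Vd = 3 × 93 = 279.0 L
LD = Vd × C = 279.0 × 37.2 = 10380 mg
CL = 0.693 × Vd / t½ = 0.693 × 279.0 / 47 = 4.114 L/h
Infusion rate = CL × Css = 4.114 × 37.2 = 153.0 mg/h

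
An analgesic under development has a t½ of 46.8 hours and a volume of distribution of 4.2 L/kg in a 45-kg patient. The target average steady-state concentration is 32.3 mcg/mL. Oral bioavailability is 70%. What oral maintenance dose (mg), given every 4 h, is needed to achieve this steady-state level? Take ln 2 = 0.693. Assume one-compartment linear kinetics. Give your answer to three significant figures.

517 mg

Vd = 4.2 L/kg × 45 kg = 189.0 L
CL = ln 2 · Vd / t½ = 0.693 × 189.0 / 46.8 = 2.799 L/h
D = CL × Css × τ / F = 2.799 × 32.3 × 4 / 0.7 = 516.6 mg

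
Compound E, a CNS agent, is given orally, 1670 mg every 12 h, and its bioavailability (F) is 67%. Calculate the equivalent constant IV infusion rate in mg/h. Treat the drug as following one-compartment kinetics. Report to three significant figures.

Equivalent systemic input: infusion rate = F·D/τ.
Rate = 0.67 × 1670 / 12 = 93.24 mg/h

93.2 mg/h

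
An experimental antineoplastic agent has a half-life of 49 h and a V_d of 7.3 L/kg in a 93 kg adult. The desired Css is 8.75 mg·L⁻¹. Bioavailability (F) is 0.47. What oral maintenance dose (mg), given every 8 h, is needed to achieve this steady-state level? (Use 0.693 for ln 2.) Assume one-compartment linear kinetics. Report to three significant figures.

Vd = 7.3 L/kg × 93 kg = 678.9 L
CL = ln 2 · Vd / t½ = 0.693 × 678.9 / 49 = 9.602 L/h
D = CL × Css × τ / F = 9.602 × 8.75 × 8 / 0.47 = 1430 mg

1430 mg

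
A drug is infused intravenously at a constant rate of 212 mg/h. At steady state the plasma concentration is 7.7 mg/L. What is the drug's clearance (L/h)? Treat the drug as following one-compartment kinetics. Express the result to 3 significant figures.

At steady state, infusion rate = CL × Css, so CL = rate / Css.
CL = 212 / 7.7 = 27.53 L/h

27.5 L/h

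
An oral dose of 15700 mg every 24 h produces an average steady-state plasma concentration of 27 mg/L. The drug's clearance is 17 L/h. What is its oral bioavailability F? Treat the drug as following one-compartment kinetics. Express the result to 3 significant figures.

F·D/τ = CL·Css at steady state → F = CL·Css·τ / D.
F = 17 × 27 × 24 / 15700 = 0.702

0.702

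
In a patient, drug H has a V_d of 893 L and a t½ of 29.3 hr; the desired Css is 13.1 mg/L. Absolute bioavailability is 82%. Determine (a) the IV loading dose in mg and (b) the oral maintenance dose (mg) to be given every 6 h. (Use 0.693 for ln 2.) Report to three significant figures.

LD = Vd × C = 893.0 × 13.1 = 11700 mg
CL = 0.693 × Vd / t½ = 0.693 × 893.0 / 29.3 = 21.12 L/h
D = CL × Css × τ / F = 21.12 × 13.1 × 6 / 0.82 = 2024 mg

(a) 11700 mg; (b) 2020 mg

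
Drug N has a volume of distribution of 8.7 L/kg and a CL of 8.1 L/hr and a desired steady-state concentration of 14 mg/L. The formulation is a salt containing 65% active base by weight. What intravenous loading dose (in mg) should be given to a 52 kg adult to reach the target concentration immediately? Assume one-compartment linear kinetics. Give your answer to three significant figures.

Vd = 8.7 L/kg × 52 kg = 452.4 L
LD = Vd × C / S = 452.4 × 14.00 / 0.65 = 9744 mg

9740 mg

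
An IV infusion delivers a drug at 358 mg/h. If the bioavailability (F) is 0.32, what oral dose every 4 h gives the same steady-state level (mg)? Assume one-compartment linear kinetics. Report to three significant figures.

To maintain the same Css, the systemic dosing rate must be unchanged: F·D/τ = infusion rate.
D = rate × τ / F = 358 × 4 / 0.32 = 4475 mg

4480 mg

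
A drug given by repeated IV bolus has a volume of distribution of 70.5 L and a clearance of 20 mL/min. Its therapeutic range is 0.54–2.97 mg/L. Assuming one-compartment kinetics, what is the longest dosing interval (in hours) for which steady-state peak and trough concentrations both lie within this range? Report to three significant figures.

100 h

CL = 20 mL/min = 20 × 0.06 = 1.200 L/h
k = CL / Vd = 1.200 / 70.50 = 0.01702 h⁻¹
Between IV bolus doses, concentration decays as C = C₀·e^(−kτ), so C_peak/C_trough = e^(kτ).
τ_max = ln(C_peak/C_trough) / k = ln(2.97/0.54) / 0.01702 = 1.705 / 0.01702 = 100.2 h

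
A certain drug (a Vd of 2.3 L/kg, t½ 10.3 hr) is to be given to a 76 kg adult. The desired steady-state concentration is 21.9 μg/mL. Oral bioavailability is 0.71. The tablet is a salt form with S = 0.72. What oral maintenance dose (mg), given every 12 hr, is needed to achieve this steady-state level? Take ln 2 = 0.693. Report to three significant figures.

6050 mg

Total Vd = 2.3 × 76 = 174.8 L
k = 0.693/10.3 = 0.06728 h⁻¹, so CL = k·Vd = 0.06728 × 174.8 = 11.76 L/h
D = CL × Css × τ / F / S = 11.76 × 21.9 × 12 / 0.71 / 0.72 = 6046 mg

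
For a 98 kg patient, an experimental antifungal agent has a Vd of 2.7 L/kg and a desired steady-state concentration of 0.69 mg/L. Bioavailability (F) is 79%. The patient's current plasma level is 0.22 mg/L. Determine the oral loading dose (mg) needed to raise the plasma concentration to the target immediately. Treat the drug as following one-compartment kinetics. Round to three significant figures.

Vd(total) = 98 kg × 2.7 L/kg = 264.6 L
The loading dose fills Vd to the target concentration.
Concentration deficit ΔC = 0.69 − 0.22 = 0.4700 mg/L
LD = Vd × ΔC / F = 264.6 × 0.4700 / 0.79 = 157.4 mg

157 mg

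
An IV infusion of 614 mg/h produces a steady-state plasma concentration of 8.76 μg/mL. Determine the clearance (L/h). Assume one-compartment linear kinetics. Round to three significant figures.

70.1 L/h

At steady state, infusion rate = CL × Css, so CL = rate / Css.
CL = 614 / 8.76 = 70.09 L/h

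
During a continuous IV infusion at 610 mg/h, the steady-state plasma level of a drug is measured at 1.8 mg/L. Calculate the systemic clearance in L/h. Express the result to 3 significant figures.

At steady state, infusion rate = CL × Css, so CL = rate / Css.
CL = 610 / 1.8 = 338.9 L/h

339 L/h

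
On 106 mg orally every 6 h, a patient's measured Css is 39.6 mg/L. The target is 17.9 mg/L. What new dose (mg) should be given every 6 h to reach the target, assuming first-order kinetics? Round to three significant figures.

For first-order elimination, Css ∝ F·D/(CL·τ); F and CL are unchanged, so Css ∝ D/τ.
D₂ = D₁ × (Css,target / Css,current) = 106 × 17.9/39.6 = 47.91 mg

47.9 mg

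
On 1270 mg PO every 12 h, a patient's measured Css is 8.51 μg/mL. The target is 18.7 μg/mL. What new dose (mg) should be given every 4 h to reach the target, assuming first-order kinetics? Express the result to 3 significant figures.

930 mg

With linear kinetics, Css is proportional to dose rate (D/τ) at fixed clearance.
D₂ = D₁ × (Css,target / Css,current) × (τ₂/τ₁) = 1270 × (18.7/8.51) × (4/12) = 930.2 mg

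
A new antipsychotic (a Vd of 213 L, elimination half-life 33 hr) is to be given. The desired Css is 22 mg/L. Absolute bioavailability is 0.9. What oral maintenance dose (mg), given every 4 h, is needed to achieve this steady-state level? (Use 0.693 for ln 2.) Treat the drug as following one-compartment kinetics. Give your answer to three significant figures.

CL = 0.693 × Vd / t½ = 0.693 × 213.0 / 33 = 4.473 L/h
D = CL × Css × τ / F = 4.473 × 22 × 4 / 0.9 = 437.4 mg

437 mg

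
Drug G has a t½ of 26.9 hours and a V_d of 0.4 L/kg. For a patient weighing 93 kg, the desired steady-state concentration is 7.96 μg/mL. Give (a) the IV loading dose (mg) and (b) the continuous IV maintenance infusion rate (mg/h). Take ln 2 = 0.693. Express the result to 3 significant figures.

Vd(total) = 93 kg × 0.4 L/kg = 37.20 L
LD = Vd × C = 37.20 × 7.96 = 296.1 mg
CL = 0.693 × Vd / t½ = 0.693 × 37.20 / 26.9 = 0.9583 L/h
Infusion rate = CL × Css = 0.9583 × 7.96 = 7.628 mg/h

(a) 296 mg; (b) 7.63 mg/h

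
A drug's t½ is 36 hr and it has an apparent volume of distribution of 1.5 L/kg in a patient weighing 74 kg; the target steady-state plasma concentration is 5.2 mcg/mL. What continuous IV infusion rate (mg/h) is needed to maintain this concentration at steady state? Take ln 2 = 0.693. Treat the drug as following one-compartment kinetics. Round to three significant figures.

Vd = 1.5 L/kg × 74 kg = 111.0 L
k = 0.693/36 = 0.01925 h⁻¹, so CL = k·Vd = 0.01925 × 111.0 = 2.137 L/h
Infusion rate = CL × Css = 2.137 × 5.2 = 11.11 mg/h

11.1 mg/h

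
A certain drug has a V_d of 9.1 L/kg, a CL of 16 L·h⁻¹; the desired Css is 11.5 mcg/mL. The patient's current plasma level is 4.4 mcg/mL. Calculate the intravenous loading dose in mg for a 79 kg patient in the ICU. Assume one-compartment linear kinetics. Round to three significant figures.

Vd = 9.1 L/kg × 79 kg = 718.9 L
Loading dose depends on Vd (not clearance): it fills the distribution volume.
Concentration deficit ΔC = 11.5 − 4.4 = 7.100 mg/L
LD = Vd × ΔC = 718.9 × 7.100 = 5104 mg

5100 mg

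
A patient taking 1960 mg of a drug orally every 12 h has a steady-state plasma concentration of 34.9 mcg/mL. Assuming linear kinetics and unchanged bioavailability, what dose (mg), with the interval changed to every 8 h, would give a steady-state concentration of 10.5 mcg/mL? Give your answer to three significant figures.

With linear kinetics, Css is proportional to dose rate (D/τ) at fixed clearance.
D₂ = D₁ × (Css,target / Css,current) × (τ₂/τ₁) = 1960 × (10.5/34.9) × (8/12) = 393.1 mg

393 mg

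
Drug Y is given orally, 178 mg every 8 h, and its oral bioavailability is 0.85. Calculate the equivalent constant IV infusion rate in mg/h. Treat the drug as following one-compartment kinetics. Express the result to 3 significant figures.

18.9 mg/h

Equivalent systemic input: infusion rate = F·D/τ.
Rate = 0.85 × 178 / 8 = 18.91 mg/h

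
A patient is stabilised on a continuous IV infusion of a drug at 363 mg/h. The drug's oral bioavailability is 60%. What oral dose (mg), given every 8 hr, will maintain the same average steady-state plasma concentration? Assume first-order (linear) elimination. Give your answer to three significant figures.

4840 mg

To maintain the same Css, the systemic dosing rate must be unchanged: F·D/τ = infusion rate.
D = rate × τ / F = 363 × 8 / 0.6 = 4840 mg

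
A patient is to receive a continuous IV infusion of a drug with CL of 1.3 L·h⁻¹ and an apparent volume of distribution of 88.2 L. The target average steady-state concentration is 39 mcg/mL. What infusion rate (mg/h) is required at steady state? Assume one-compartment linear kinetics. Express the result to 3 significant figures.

Maintenance depends on clearance, not Vd — rate in must match rate out.
Infusion rate = CL · Css = 1.300 L/h × 39 mg/L = 50.70 mg/h

50.7 mg/h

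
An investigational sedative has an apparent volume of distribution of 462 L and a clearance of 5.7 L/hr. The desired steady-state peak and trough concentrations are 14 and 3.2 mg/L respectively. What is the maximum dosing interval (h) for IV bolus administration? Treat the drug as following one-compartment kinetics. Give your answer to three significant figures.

120 h

k = CL / Vd = 5.700 / 462.0 = 0.01234 h⁻¹
Between IV bolus doses, concentration decays as C = C₀·e^(−kτ), so C_peak/C_trough = e^(kτ).
τ_max = ln(C_peak/C_trough) / k = ln(14/3.2) / 0.01234 = 1.476 / 0.01234 = 119.6 h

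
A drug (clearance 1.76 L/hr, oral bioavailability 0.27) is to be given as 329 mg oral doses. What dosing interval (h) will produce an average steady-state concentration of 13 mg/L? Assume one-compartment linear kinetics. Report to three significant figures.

F·D/τ = CL·Css → τ = F·D / (CL·Css).
τ = 0.27 × 329 / (1.76 × 13) = 3.882 h

3.88 h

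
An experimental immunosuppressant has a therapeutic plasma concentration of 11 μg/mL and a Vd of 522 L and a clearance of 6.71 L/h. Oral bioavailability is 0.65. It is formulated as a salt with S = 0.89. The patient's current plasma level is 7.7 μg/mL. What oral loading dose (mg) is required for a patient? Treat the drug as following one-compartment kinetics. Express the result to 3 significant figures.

2980 mg

LD is governed by Vd — clearance does not enter the loading-dose calculation.
Concentration deficit ΔC = 11 − 7.7 = 3.300 mg/L
LD = Vd × ΔC / F / S = 522.0 × 3.300 / 0.65 / 0.89 = 2978 mg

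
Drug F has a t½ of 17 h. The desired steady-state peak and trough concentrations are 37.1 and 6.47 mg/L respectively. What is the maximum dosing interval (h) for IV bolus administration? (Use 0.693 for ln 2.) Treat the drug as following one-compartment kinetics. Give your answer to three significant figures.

42.8 h

k = 0.693 / t½ = 0.693 / 17 = 0.04076 h⁻¹
Between IV bolus doses, concentration decays as C = C₀·e^(−kτ), so C_peak/C_trough = e^(kτ).
τ_max = ln(C_peak/C_trough) / k = ln(37.1/6.47) / 0.04076 = 1.746 / 0.04076 = 42.84 h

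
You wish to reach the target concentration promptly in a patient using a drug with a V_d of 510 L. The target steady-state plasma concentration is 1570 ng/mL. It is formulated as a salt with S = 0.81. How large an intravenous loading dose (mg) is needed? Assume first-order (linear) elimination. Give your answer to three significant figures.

989 mg

C = 1570 ng/mL = 1.570 mg/L
LD = Vd × C / S = 510.0 × 1.570 / 0.81 = 988.5 mg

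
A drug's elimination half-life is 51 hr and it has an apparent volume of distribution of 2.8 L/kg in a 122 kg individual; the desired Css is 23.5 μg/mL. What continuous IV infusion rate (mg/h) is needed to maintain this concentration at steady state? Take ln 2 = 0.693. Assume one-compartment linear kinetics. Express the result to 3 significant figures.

109 mg/h

Vd = 2.8 L/kg × 122 kg = 341.6 L
k = 0.693/51 = 0.01359 h⁻¹, so CL = k·Vd = 0.01359 × 341.6 = 4.642 L/h
Infusion rate = CL × Css = 4.642 × 23.5 = 109.1 mg/h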